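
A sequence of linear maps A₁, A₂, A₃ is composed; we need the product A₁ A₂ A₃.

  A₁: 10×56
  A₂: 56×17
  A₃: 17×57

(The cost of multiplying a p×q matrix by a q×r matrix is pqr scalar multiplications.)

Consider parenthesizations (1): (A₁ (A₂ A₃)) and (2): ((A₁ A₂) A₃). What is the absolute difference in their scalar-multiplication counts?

Order (1) = (A₁ (A₂ A₃)): (A₂ A₃): 56×17 by 17×57 → 56×57, cost 56·17·57 = 54264; (A₁ (A₂ A₃)): 10×56 by 56×57 → 10×57, cost 10·56·57 = 31920; cumulative 86184. Total 86184.
Order (2) = ((A₁ A₂) A₃): (A₁ A₂): 10×56 by 56×17 → 10×17, cost 10·56·17 = 9520; ((A₁ A₂) A₃): 10×17 by 17×57 → 10×57, cost 10·17·57 = 9690; cumulative 19210. Total 19210.
Difference: |86184 − 19210| = 66974.

66974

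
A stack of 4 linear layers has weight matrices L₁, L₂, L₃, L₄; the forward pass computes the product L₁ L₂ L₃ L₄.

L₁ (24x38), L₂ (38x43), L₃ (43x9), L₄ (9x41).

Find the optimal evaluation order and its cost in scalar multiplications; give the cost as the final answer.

31770

Adjacent pairs: L₁L₂ = 24·38·43 = 39216; L₂L₃ = 38·43·9 = 14706; L₃L₄ = 43·9·41 = 15867.
Length 3: L₁..L₃: k=1: 0+14706+24·38·9=22914; k=2: 39216+0+24·43·9=48504 → min 22914 | L₂..L₄: k=2: 0+15867+38·43·41=82861; k=3: 14706+0+38·9·41=28728 → min 28728.
Length 4: L₁..L₄: k=1: 0+28728+24·38·41=66120; k=2: 39216+15867+24·43·41=97395; k=3: 22914+0+24·9·41=31770 → min 31770.
Optimal parenthesization: ((L₁ (L₂ L₃)) L₄) with cost 31770.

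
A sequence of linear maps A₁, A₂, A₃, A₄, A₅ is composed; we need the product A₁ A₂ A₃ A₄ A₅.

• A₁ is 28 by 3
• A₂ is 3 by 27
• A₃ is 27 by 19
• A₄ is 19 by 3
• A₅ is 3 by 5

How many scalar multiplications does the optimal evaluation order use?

Adjacent pairs: A₁A₂ = 28·3·27 = 2268; A₂A₃ = 3·27·19 = 1539; A₃A₄ = 27·19·3 = 1539; A₄A₅ = 19·3·5 = 285.
Length 3: A₁..A₃: k=1: 0+1539+28·3·19=3135; k=2: 2268+0+28·27·19=16632 → min 3135 | A₂..A₄: k=2: 0+1539+3·27·3=1782; k=3: 1539+0+3·19·3=1710 → min 1710 | A₃..A₅: k=3: 0+285+27·19·5=2850; k=4: 1539+0+27·3·5=1944 → min 1944.
Length 4: A₁..A₄: k=1: 0+1710+28·3·3=1962; k=2: 2268+1539+28·27·3=6075; k=3: 3135+0+28·19·3=4731 → min 1962 | A₂..A₅: k=2: 0+1944+3·27·5=2349; k=3: 1539+285+3·19·5=2109; k=4: 1710+0+3·3·5=1755 → min 1755.
Length 5: A₁..A₅: k=1: 0+1755+28·3·5=2175; k=2: 2268+1944+28·27·5=7992; k=3: 3135+285+28·19·5=6080; k=4: 1962+0+28·3·5=2382 → min 2175.
Optimal order: (A₁ (((A₂ A₃) A₄) A₅)) with cost 2175.

2175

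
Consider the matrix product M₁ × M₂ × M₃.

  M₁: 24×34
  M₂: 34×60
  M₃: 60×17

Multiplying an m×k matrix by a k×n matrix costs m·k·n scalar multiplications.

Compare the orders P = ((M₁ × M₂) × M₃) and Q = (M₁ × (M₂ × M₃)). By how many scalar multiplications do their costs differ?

Order P = ((M₁ × M₂) × M₃): (M₁ × M₂): 24×34 by 34×60 → 24×60, cost 24·34·60 = 48960; ((M₁ × M₂) × M₃): 24×60 by 60×17 → 24×17, cost 24·60·17 = 24480; cumulative 73440. Total 73440.
Order Q = (M₁ × (M₂ × M₃)): (M₂ × M₃): 34×60 by 60×17 → 34×17, cost 34·60·17 = 34680; (M₁ × (M₂ × M₃)): 24×34 by 34×17 → 24×17, cost 24·34·17 = 13872; cumulative 48552. Total 48552.
Difference: |73440 − 48552| = 24888.

24888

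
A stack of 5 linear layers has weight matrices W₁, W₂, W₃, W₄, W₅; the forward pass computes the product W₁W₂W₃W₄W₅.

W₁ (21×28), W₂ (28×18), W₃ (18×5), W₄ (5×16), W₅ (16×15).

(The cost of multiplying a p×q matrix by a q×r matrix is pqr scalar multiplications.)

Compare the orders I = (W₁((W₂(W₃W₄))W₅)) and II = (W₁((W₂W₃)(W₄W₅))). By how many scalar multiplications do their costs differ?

10404

Order I = (W₁((W₂(W₃W₄))W₅)): (W₃W₄): 18×5 by 5×16 → 18×16, cost 18·5·16 = 1440; (W₂(W₃W₄)): 28×18 by 18×16 → 28×16, cost 28·18·16 = 8064; cumulative 9504; ((W₂(W₃W₄))W₅): 28×16 by 16×15 → 28×15, cost 28·16·15 = 6720; cumulative 16224; (W₁((W₂(W₃W₄))W₅)): 21×28 by 28×15 → 21×15, cost 21·28·15 = 8820; cumulative 25044. Total 25044.
Order II = (W₁((W₂W₃)(W₄W₅))): (W₂W₃): 28×18 by 18×5 → 28×5, cost 28·18·5 = 2520; (W₄W₅): 5×16 by 16×15 → 5×15, cost 5·16·15 = 1200; ((W₂W₃)(W₄W₅)): 28×5 by 5×15 → 28×15, cost 28·5·15 = 2100; cumulative 5820; (W₁((W₂W₃)(W₄W₅))): 21×28 by 28×15 → 21×15, cost 21·28·15 = 8820; cumulative 14640. Total 14640.
Difference: |25044 − 14640| = 10404.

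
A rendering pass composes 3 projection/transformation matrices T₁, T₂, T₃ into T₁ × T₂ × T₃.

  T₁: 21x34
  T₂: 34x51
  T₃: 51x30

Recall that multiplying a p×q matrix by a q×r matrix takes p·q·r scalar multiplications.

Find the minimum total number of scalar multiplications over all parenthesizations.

68544

Order (T₁ × (T₂ × T₃)): (T₂ × T₃): 34×51 by 51×30 → 34×30, cost 34·51·30 = 52020; (T₁ × (T₂ × T₃)): 21×34 by 34×30 → 21×30, cost 21·34·30 = 21420; cumulative 73440. Total 73440.
Order ((T₁ × T₂) × T₃): (T₁ × T₂): 21×34 by 34×51 → 21×51, cost 21·34·51 = 36414; ((T₁ × T₂) × T₃): 21×51 by 51×30 → 21×30, cost 21·51·30 = 32130; cumulative 68544. Total 68544.
Minimum: 68544.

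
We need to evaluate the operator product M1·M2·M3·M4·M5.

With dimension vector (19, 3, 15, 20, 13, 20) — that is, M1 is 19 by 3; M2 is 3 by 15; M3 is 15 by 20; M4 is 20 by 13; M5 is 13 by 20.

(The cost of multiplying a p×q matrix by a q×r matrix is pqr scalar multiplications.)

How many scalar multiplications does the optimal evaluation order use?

3600

Adjacent pairs: M1M2 = 19·3·15 = 855; M2M3 = 3·15·20 = 900; M3M4 = 15·20·13 = 3900; M4M5 = 20·13·20 = 5200.
Length 3: M1..M3: k=1: 0+900+19·3·20=2040; k=2: 855+0+19·15·20=6555 → min 2040 | M2..M4: k=2: 0+3900+3·15·13=4485; k=3: 900+0+3·20·13=1680 → min 1680 | M3..M5: k=3: 0+5200+15·20·20=11200; k=4: 3900+0+15·13·20=7800 → min 7800.
Length 4: M1..M4: k=1: 0+1680+19·3·13=2421; k=2: 855+3900+19·15·13=8460; k=3: 2040+0+19·20·13=6980 → min 2421 | M2..M5: k=2: 0+7800+3·15·20=8700; k=3: 900+5200+3·20·20=7300; k=4: 1680+0+3·13·20=2460 → min 2460.
Length 5: M1..M5: k=1: 0+2460+19·3·20=3600; k=2: 855+7800+19·15·20=14355; k=3: 2040+5200+19·20·20=14840; k=4: 2421+0+19·13·20=7361 → min 3600.
Optimal order: (M1·(((M2·M3)·M4)·M5)) with cost 3600.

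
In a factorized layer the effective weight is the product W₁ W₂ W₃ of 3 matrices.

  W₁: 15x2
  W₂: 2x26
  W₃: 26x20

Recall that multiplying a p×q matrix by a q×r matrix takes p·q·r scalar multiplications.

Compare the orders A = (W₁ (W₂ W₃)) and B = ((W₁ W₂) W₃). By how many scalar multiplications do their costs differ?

Order A = (W₁ (W₂ W₃)): (W₂ W₃): 2×26 by 26×20 → 2×20, cost 2·26·20 = 1040; (W₁ (W₂ W₃)): 15×2 by 2×20 → 15×20, cost 15·2·20 = 600; cumulative 1640. Total 1640.
Order B = ((W₁ W₂) W₃): (W₁ W₂): 15×2 by 2×26 → 15×26, cost 15·2·26 = 780; ((W₁ W₂) W₃): 15×26 by 26×20 → 15×20, cost 15·26·20 = 7800; cumulative 8580. Total 8580.
Difference: |1640 − 8580| = 6940.

6940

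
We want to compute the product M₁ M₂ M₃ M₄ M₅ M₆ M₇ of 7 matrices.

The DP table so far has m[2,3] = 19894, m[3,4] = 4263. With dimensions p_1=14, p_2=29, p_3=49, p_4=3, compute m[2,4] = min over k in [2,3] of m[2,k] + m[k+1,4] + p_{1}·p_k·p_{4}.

5481

m[2,4] = min over k∈[2,3] of m[2,k]+m[k+1,4]+p_{1}·p_k·p_{4}.
k=2: 0 + 4263 + 14·29·3 = 5481; k=3: 19894 + 0 + 14·49·3 = 21952.
Minimum: 5481 at k=2.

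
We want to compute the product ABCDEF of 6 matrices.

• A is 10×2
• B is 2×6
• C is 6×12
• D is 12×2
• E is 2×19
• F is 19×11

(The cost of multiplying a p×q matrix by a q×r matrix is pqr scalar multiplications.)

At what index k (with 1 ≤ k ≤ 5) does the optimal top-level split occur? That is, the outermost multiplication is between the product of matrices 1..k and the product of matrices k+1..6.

Adjacent pairs: AB = 10·2·6 = 120; BC = 2·6·12 = 144; CD = 6·12·2 = 144; DE = 12·2·19 = 456; EF = 2·19·11 = 418.
Length 3: A..C: k=1: 0+144+10·2·12=384; k=2: 120+0+10·6·12=840 → min 384 | B..D: k=2: 0+144+2·6·2=168; k=3: 144+0+2·12·2=192 → min 168 | C..E: k=3: 0+456+6·12·19=1824; k=4: 144+0+6·2·19=372 → min 372 | D..F: k=4: 0+418+12·2·11=682; k=5: 456+0+12·19·11=2964 → min 682.
Length 4: A..D: k=1: 0+168+10·2·2=208; k=2: 120+144+10·6·2=384; k=3: 384+0+10·12·2=624 → min 208 | B..E: k=2: 0+372+2·6·19=600; k=3: 144+456+2·12·19=1056; k=4: 168+0+2·2·19=244 → min 244 | C..F: k=3: 0+682+6·12·11=1474; k=4: 144+418+6·2·11=694; k=5: 372+0+6·19·11=1626 → min 694.
Length 5: A..E: k=1: 0+244+10·2·19=624; k=2: 120+372+10·6·19=1632; k=3: 384+456+10·12·19=3120; k=4: 208+0+10·2·19=588 → min 588 | B..F: k=2: 0+694+2·6·11=826; k=3: 144+682+2·12·11=1090; k=4: 168+418+2·2·11=630; k=5: 244+0+2·19·11=662 → min 630.
Top-level splits: k=1: (A..A)·(B..F) → 0+630+10·2·11 = 850; k=2: (A..B)·(C..F) → 120+694+10·6·11 = 1474; k=3: (A..C)·(D..F) → 384+682+10·12·11 = 2386; k=4: (A..D)·(E..F) → 208+418+10·2·11 = 846; k=5: (A..E)·(F..F) → 588+0+10·19·11 = 2678.
Best split is after D, i.e. k = 4.

4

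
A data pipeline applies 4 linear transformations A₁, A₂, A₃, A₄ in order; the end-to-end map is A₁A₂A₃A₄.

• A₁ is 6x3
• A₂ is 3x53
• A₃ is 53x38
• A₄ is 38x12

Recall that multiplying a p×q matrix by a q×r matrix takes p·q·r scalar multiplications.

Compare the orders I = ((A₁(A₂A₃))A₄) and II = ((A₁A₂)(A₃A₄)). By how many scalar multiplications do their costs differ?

19476

Order I = ((A₁(A₂A₃))A₄): (A₂A₃): 3×53 by 53×38 → 3×38, cost 3·53·38 = 6042; (A₁(A₂A₃)): 6×3 by 3×38 → 6×38, cost 6·3·38 = 684; cumulative 6726; ((A₁(A₂A₃))A₄): 6×38 by 38×12 → 6×12, cost 6·38·12 = 2736; cumulative 9462. Total 9462.
Order II = ((A₁A₂)(A₃A₄)): (A₁A₂): 6×3 by 3×53 → 6×53, cost 6·3·53 = 954; (A₃A₄): 53×38 by 38×12 → 53×12, cost 53·38·12 = 24168; ((A₁A₂)(A₃A₄)): 6×53 by 53×12 → 6×12, cost 6·53·12 = 3816; cumulative 28938. Total 28938.
Difference: |9462 − 28938| = 19476.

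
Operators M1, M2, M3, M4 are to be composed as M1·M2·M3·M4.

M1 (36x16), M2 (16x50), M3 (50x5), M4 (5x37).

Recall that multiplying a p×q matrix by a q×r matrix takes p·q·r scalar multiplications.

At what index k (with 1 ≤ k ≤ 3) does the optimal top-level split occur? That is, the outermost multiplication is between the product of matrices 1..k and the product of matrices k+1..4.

Adjacent pairs: M1M2 = 36·16·50 = 28800; M2M3 = 16·50·5 = 4000; M3M4 = 50·5·37 = 9250.
Length 3: M1..M3: k=1: 0+4000+36·16·5=6880; k=2: 28800+0+36·50·5=37800 → min 6880 | M2..M4: k=2: 0+9250+16·50·37=38850; k=3: 4000+0+16·5·37=6960 → min 6960.
Top-level splits: k=1: (M1..M1)·(M2..M4) → 0+6960+36·16·37 = 28272; k=2: (M1..M2)·(M3..M4) → 28800+9250+36·50·37 = 104650; k=3: (M1..M3)·(M4..M4) → 6880+0+36·5·37 = 13540.
Best split is after M3, i.e. k = 3.

3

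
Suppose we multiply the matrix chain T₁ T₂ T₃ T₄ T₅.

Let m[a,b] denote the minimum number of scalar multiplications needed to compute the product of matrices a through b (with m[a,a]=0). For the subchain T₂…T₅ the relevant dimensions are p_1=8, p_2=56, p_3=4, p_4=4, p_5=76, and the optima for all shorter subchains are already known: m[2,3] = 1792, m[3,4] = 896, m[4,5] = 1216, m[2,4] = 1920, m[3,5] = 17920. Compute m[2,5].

m[2,5] = min over k∈[2,4] of m[2,k]+m[k+1,5]+p_{1}·p_k·p_{5}.
k=2: 0 + 17920 + 8·56·76 = 51968; k=3: 1792 + 1216 + 8·4·76 = 5440; k=4: 1920 + 0 + 8·4·76 = 4352.
Minimum: 4352 at k=4.

4352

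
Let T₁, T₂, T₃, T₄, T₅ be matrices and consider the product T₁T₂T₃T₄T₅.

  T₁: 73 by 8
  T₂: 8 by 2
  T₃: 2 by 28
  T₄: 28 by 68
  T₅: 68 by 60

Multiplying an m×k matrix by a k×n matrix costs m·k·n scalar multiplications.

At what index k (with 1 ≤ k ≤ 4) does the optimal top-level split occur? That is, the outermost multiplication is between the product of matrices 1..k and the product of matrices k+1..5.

Adjacent pairs: T₁T₂ = 73·8·2 = 1168; T₂T₃ = 8·2·28 = 448; T₃T₄ = 2·28·68 = 3808; T₄T₅ = 28·68·60 = 114240.
Length 3: T₁..T₃: k=1: 0+448+73·8·28=16800; k=2: 1168+0+73·2·28=5256 → min 5256 | T₂..T₄: k=2: 0+3808+8·2·68=4896; k=3: 448+0+8·28·68=15680 → min 4896 | T₃..T₅: k=3: 0+114240+2·28·60=117600; k=4: 3808+0+2·68·60=11968 → min 11968.
Length 4: T₁..T₄: k=1: 0+4896+73·8·68=44608; k=2: 1168+3808+73·2·68=14904; k=3: 5256+0+73·28·68=144248 → min 14904 | T₂..T₅: k=2: 0+11968+8·2·60=12928; k=3: 448+114240+8·28·60=128128; k=4: 4896+0+8·68·60=37536 → min 12928.
Top-level splits: k=1: (T₁..T₁)·(T₂..T₅) → 0+12928+73·8·60 = 47968; k=2: (T₁..T₂)·(T₃..T₅) → 1168+11968+73·2·60 = 21896; k=3: (T₁..T₃)·(T₄..T₅) → 5256+114240+73·28·60 = 242136; k=4: (T₁..T₄)·(T₅..T₅) → 14904+0+73·68·60 = 312744.
Best split is after T₂, i.e. k = 2.

2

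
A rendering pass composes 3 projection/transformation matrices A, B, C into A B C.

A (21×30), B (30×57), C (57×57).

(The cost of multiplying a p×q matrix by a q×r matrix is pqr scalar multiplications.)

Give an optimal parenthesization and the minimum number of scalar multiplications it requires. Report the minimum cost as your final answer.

104139

(A (B C)): cost 133380.
((A B) C): cost 104139.
Optimal: ((A B) C) with cost 104139.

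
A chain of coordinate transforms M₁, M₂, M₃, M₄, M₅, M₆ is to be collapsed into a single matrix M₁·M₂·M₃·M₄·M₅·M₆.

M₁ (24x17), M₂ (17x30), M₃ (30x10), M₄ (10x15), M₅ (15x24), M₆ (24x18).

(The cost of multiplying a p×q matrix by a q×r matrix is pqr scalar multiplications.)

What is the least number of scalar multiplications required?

21420

Adjacent pairs: M₁M₂ = 24·17·30 = 12240; M₂M₃ = 17·30·10 = 5100; M₃M₄ = 30·10·15 = 4500; M₄M₅ = 10·15·24 = 3600; M₅M₆ = 15·24·18 = 6480.
Length 3: M₁..M₃: k=1: 0+5100+24·17·10=9180; k=2: 12240+0+24·30·10=19440 → min 9180 | M₂..M₄: k=2: 0+4500+17·30·15=12150; k=3: 5100+0+17·10·15=7650 → min 7650 | M₃..M₅: k=3: 0+3600+30·10·24=10800; k=4: 4500+0+30·15·24=15300 → min 10800 | M₄..M₆: k=4: 0+6480+10·15·18=9180; k=5: 3600+0+10·24·18=7920 → min 7920.
Length 4: M₁..M₄: k=1: 0+7650+24·17·15=13770; k=2: 12240+4500+24·30·15=27540; k=3: 9180+0+24·10·15=12780 → min 12780 | M₂..M₅: k=2: 0+10800+17·30·24=23040; k=3: 5100+3600+17·10·24=12780; k=4: 7650+0+17·15·24=13770 → min 12780 | M₃..M₆: k=3: 0+7920+30·10·18=13320; k=4: 4500+6480+30·15·18=19080; k=5: 10800+0+30·24·18=23760 → min 13320.
Length 5: M₁..M₅: k=1: 0+12780+24·17·24=22572; k=2: 12240+10800+24·30·24=40320; k=3: 9180+3600+24·10·24=18540; k=4: 12780+0+24·15·24=21420 → min 18540 | M₂..M₆: k=2: 0+13320+17·30·18=22500; k=3: 5100+7920+17·10·18=16080; k=4: 7650+6480+17·15·18=18720; k=5: 12780+0+17·24·18=20124 → min 16080.
Length 6: M₁..M₆: k=1: 0+16080+24·17·18=23424; k=2: 12240+13320+24·30·18=38520; k=3: 9180+7920+24·10·18=21420; k=4: 12780+6480+24·15·18=25740; k=5: 18540+0+24·24·18=28908 → min 21420.
Optimal order: ((M₁·(M₂·M₃))·((M₄·M₅)·M₆)) with cost 21420.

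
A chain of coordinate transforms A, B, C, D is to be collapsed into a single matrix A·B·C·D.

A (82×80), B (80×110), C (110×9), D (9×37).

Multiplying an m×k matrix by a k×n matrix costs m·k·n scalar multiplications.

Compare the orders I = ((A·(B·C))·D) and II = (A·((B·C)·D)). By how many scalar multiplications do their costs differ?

183014

Order I = ((A·(B·C))·D): (B·C): 80×110 by 110×9 → 80×9, cost 80·110·9 = 79200; (A·(B·C)): 82×80 by 80×9 → 82×9, cost 82·80·9 = 59040; cumulative 138240; ((A·(B·C))·D): 82×9 by 9×37 → 82×37, cost 82·9·37 = 27306; cumulative 165546. Total 165546.
Order II = (A·((B·C)·D)): (B·C): 80×110 by 110×9 → 80×9, cost 80·110·9 = 79200; ((B·C)·D): 80×9 by 9×37 → 80×37, cost 80·9·37 = 26640; cumulative 105840; (A·((B·C)·D)): 82×80 by 80×37 → 82×37, cost 82·80·37 = 242720; cumulative 348560. Total 348560.
Difference: |165546 − 348560| = 183014.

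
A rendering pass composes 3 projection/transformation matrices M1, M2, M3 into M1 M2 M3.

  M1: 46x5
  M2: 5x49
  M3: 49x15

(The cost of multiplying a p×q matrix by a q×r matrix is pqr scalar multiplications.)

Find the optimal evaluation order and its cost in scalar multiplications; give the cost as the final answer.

7125

(M1 (M2 M3)): cost 7125.
((M1 M2) M3): cost 45080.
Optimal: (M1 (M2 M3)) with cost 7125.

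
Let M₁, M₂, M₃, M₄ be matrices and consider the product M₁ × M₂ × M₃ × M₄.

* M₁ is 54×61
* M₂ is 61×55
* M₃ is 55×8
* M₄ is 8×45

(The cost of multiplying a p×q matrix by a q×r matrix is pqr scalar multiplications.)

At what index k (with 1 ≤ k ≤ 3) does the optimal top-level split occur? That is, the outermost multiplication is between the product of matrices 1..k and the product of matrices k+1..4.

3

Adjacent pairs: M₁M₂ = 54·61·55 = 181170; M₂M₃ = 61·55·8 = 26840; M₃M₄ = 55·8·45 = 19800.
Length 3: M₁..M₃: k=1: 0+26840+54·61·8=53192; k=2: 181170+0+54·55·8=204930 → min 53192 | M₂..M₄: k=2: 0+19800+61·55·45=170775; k=3: 26840+0+61·8·45=48800 → min 48800.
Top-level splits: k=1: (M₁..M₁)·(M₂..M₄) → 0+48800+54·61·45 = 197030; k=2: (M₁..M₂)·(M₃..M₄) → 181170+19800+54·55·45 = 334620; k=3: (M₁..M₃)·(M₄..M₄) → 53192+0+54·8·45 = 72632.
Best split is after M₃, i.e. k = 3.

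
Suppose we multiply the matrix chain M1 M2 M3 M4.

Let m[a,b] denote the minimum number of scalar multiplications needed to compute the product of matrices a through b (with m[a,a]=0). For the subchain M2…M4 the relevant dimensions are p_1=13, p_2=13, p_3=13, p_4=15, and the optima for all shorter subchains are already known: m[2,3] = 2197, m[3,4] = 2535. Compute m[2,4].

m[2,4] = min over k∈[2,3] of m[2,k]+m[k+1,4]+p_{1}·p_k·p_{4}.
k=2: 0 + 2535 + 13·13·15 = 5070; k=3: 2197 + 0 + 13·13·15 = 4732.
Minimum: 4732 at k=3.

4732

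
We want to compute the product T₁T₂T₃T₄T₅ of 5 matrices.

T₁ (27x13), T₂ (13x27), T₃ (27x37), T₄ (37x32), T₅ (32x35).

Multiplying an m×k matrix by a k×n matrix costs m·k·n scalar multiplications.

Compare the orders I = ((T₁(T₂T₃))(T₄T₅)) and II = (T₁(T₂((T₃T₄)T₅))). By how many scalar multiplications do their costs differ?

Order I = ((T₁(T₂T₃))(T₄T₅)): (T₂T₃): 13×27 by 27×37 → 13×37, cost 13·27·37 = 12987; (T₁(T₂T₃)): 27×13 by 13×37 → 27×37, cost 27·13·37 = 12987; cumulative 25974; (T₄T₅): 37×32 by 32×35 → 37×35, cost 37·32·35 = 41440; ((T₁(T₂T₃))(T₄T₅)): 27×37 by 37×35 → 27×35, cost 27·37·35 = 34965; cumulative 102379. Total 102379.
Order II = (T₁(T₂((T₃T₄)T₅))): (T₃T₄): 27×37 by 37×32 → 27×32, cost 27·37·32 = 31968; ((T₃T₄)T₅): 27×32 by 32×35 → 27×35, cost 27·32·35 = 30240; cumulative 62208; (T₂((T₃T₄)T₅)): 13×27 by 27×35 → 13×35, cost 13·27·35 = 12285; cumulative 74493; (T₁(T₂((T₃T₄)T₅))): 27×13 by 13×35 → 27×35, cost 27·13·35 = 12285; cumulative 86778. Total 86778.
Difference: |102379 − 86778| = 15601.

15601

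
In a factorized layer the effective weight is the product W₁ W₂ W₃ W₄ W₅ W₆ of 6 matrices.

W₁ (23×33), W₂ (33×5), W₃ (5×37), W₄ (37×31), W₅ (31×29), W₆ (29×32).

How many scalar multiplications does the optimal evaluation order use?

Adjacent pairs: W₁W₂ = 23·33·5 = 3795; W₂W₃ = 33·5·37 = 6105; W₃W₄ = 5·37·31 = 5735; W₄W₅ = 37·31·29 = 33263; W₅W₆ = 31·29·32 = 28768.
Length 3: W₁..W₃: k=1: 0+6105+23·33·37=34188; k=2: 3795+0+23·5·37=8050 → min 8050 | W₂..W₄: k=2: 0+5735+33·5·31=10850; k=3: 6105+0+33·37·31=43956 → min 10850 | W₃..W₅: k=3: 0+33263+5·37·29=38628; k=4: 5735+0+5·31·29=10230 → min 10230 | W₄..W₆: k=4: 0+28768+37·31·32=65472; k=5: 33263+0+37·29·32=67599 → min 65472.
Length 4: W₁..W₄: k=1: 0+10850+23·33·31=34379; k=2: 3795+5735+23·5·31=13095; k=3: 8050+0+23·37·31=34431 → min 13095 | W₂..W₅: k=2: 0+10230+33·5·29=15015; k=3: 6105+33263+33·37·29=74777; k=4: 10850+0+33·31·29=40517 → min 15015 | W₃..W₆: k=3: 0+65472+5·37·32=71392; k=4: 5735+28768+5·31·32=39463; k=5: 10230+0+5·29·32=14870 → min 14870.
Length 5: W₁..W₅: k=1: 0+15015+23·33·29=37026; k=2: 3795+10230+23·5·29=17360; k=3: 8050+33263+23·37·29=65992; k=4: 13095+0+23·31·29=33772 → min 17360 | W₂..W₆: k=2: 0+14870+33·5·32=20150; k=3: 6105+65472+33·37·32=110649; k=4: 10850+28768+33·31·32=72354; k=5: 15015+0+33·29·32=45639 → min 20150.
Length 6: W₁..W₆: k=1: 0+20150+23·33·32=44438; k=2: 3795+14870+23·5·32=22345; k=3: 8050+65472+23·37·32=100754; k=4: 13095+28768+23·31·32=64679; k=5: 17360+0+23·29·32=38704 → min 22345.
Optimal order: ((W₁ W₂) (((W₃ W₄) W₅) W₆)) with cost 22345.

22345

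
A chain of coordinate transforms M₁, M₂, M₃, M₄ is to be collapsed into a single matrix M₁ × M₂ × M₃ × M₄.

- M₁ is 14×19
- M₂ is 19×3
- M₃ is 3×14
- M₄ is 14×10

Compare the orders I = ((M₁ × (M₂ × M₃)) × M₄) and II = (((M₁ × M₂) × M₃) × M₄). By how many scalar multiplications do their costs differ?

3136

Order I = ((M₁ × (M₂ × M₃)) × M₄): (M₂ × M₃): 19×3 by 3×14 → 19×14, cost 19·3·14 = 798; (M₁ × (M₂ × M₃)): 14×19 by 19×14 → 14×14, cost 14·19·14 = 3724; cumulative 4522; ((M₁ × (M₂ × M₃)) × M₄): 14×14 by 14×10 → 14×10, cost 14·14·10 = 1960; cumulative 6482. Total 6482.
Order II = (((M₁ × M₂) × M₃) × M₄): (M₁ × M₂): 14×19 by 19×3 → 14×3, cost 14·19·3 = 798; ((M₁ × M₂) × M₃): 14×3 by 3×14 → 14×14, cost 14·3·14 = 588; cumulative 1386; (((M₁ × M₂) × M₃) × M₄): 14×14 by 14×10 → 14×10, cost 14·14·10 = 1960; cumulative 3346. Total 3346.
Difference: |6482 − 3346| = 3136.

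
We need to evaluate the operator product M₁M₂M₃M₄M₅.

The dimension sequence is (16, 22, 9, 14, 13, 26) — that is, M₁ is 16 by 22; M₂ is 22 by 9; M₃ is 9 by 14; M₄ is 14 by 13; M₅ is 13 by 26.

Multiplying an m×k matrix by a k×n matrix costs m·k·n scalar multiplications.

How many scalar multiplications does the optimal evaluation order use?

11592

Adjacent pairs: M₁M₂ = 16·22·9 = 3168; M₂M₃ = 22·9·14 = 2772; M₃M₄ = 9·14·13 = 1638; M₄M₅ = 14·13·26 = 4732.
Length 3: M₁..M₃: k=1: 0+2772+16·22·14=7700; k=2: 3168+0+16·9·14=5184 → min 5184 | M₂..M₄: k=2: 0+1638+22·9·13=4212; k=3: 2772+0+22·14·13=6776 → min 4212 | M₃..M₅: k=3: 0+4732+9·14·26=8008; k=4: 1638+0+9·13·26=4680 → min 4680.
Length 4: M₁..M₄: k=1: 0+4212+16·22·13=8788; k=2: 3168+1638+16·9·13=6678; k=3: 5184+0+16·14·13=8096 → min 6678 | M₂..M₅: k=2: 0+4680+22·9·26=9828; k=3: 2772+4732+22·14·26=15512; k=4: 4212+0+22·13·26=11648 → min 9828.
Length 5: M₁..M₅: k=1: 0+9828+16·22·26=18980; k=2: 3168+4680+16·9·26=11592; k=3: 5184+4732+16·14·26=15740; k=4: 6678+0+16·13·26=12086 → min 11592.
Optimal order: ((M₁M₂)((M₃M₄)M₅)) with cost 11592.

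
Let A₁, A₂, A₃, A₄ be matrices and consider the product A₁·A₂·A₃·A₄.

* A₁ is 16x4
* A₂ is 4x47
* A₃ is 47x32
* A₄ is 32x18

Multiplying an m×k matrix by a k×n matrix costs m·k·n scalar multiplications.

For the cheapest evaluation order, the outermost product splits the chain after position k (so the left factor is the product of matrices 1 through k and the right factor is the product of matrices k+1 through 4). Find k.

Adjacent pairs: A₁A₂ = 16·4·47 = 3008; A₂A₃ = 4·47·32 = 6016; A₃A₄ = 47·32·18 = 27072.
Length 3: A₁..A₃: k=1: 0+6016+16·4·32=8064; k=2: 3008+0+16·47·32=27072 → min 8064 | A₂..A₄: k=2: 0+27072+4·47·18=30456; k=3: 6016+0+4·32·18=8320 → min 8320.
Top-level splits: k=1: (A₁..A₁)·(A₂..A₄) → 0+8320+16·4·18 = 9472; k=2: (A₁..A₂)·(A₃..A₄) → 3008+27072+16·47·18 = 43616; k=3: (A₁..A₃)·(A₄..A₄) → 8064+0+16·32·18 = 17280.
Best split is after A₁, i.e. k = 1.

1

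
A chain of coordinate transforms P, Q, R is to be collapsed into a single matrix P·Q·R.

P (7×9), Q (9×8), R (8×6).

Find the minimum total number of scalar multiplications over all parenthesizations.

Order (P·(Q·R)): (Q·R): 9×8 by 8×6 → 9×6, cost 9·8·6 = 432; (P·(Q·R)): 7×9 by 9×6 → 7×6, cost 7·9·6 = 378; cumulative 810. Total 810.
Order ((P·Q)·R): (P·Q): 7×9 by 9×8 → 7×8, cost 7·9·8 = 504; ((P·Q)·R): 7×8 by 8×6 → 7×6, cost 7·8·6 = 336; cumulative 840. Total 840.
Minimum: 810.

810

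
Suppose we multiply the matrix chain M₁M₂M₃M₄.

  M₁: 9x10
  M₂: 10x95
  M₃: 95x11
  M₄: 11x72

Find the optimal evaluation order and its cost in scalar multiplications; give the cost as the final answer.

18568

Adjacent pairs: M₁M₂ = 9·10·95 = 8550; M₂M₃ = 10·95·11 = 10450; M₃M₄ = 95·11·72 = 75240.
Length 3: M₁..M₃: k=1: 0+10450+9·10·11=11440; k=2: 8550+0+9·95·11=17955 → min 11440 | M₂..M₄: k=2: 0+75240+10·95·72=143640; k=3: 10450+0+10·11·72=18370 → min 18370.
Length 4: M₁..M₄: k=1: 0+18370+9·10·72=24850; k=2: 8550+75240+9·95·72=145350; k=3: 11440+0+9·11·72=18568 → min 18568.
Optimal parenthesization: ((M₁(M₂M₃))M₄) with cost 18568.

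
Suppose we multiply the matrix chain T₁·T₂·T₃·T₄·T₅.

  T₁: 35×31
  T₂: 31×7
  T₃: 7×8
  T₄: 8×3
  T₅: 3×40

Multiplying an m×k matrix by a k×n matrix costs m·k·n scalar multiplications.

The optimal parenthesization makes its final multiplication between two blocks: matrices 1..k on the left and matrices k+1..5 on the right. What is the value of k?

Adjacent pairs: T₁T₂ = 35·31·7 = 7595; T₂T₃ = 31·7·8 = 1736; T₃T₄ = 7·8·3 = 168; T₄T₅ = 8·3·40 = 960.
Length 3: T₁..T₃: k=1: 0+1736+35·31·8=10416; k=2: 7595+0+35·7·8=9555 → min 9555 | T₂..T₄: k=2: 0+168+31·7·3=819; k=3: 1736+0+31·8·3=2480 → min 819 | T₃..T₅: k=3: 0+960+7·8·40=3200; k=4: 168+0+7·3·40=1008 → min 1008.
Length 4: T₁..T₄: k=1: 0+819+35·31·3=4074; k=2: 7595+168+35·7·3=8498; k=3: 9555+0+35·8·3=10395 → min 4074 | T₂..T₅: k=2: 0+1008+31·7·40=9688; k=3: 1736+960+31·8·40=12616; k=4: 819+0+31·3·40=4539 → min 4539.
Top-level splits: k=1: (T₁..T₁)·(T₂..T₅) → 0+4539+35·31·40 = 47939; k=2: (T₁..T₂)·(T₃..T₅) → 7595+1008+35·7·40 = 18403; k=3: (T₁..T₃)·(T₄..T₅) → 9555+960+35·8·40 = 21715; k=4: (T₁..T₄)·(T₅..T₅) → 4074+0+35·3·40 = 8274.
Best split is after T₄, i.e. k = 4.

4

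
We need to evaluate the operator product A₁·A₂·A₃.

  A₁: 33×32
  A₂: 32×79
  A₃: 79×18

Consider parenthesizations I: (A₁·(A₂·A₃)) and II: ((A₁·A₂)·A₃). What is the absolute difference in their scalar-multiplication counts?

65838

Order I = (A₁·(A₂·A₃)): (A₂·A₃): 32×79 by 79×18 → 32×18, cost 32·79·18 = 45504; (A₁·(A₂·A₃)): 33×32 by 32×18 → 33×18, cost 33·32·18 = 19008; cumulative 64512. Total 64512.
Order II = ((A₁·A₂)·A₃): (A₁·A₂): 33×32 by 32×79 → 33×79, cost 33·32·79 = 83424; ((A₁·A₂)·A₃): 33×79 by 79×18 → 33×18, cost 33·79·18 = 46926; cumulative 130350. Total 130350.
Difference: |64512 − 130350| = 65838.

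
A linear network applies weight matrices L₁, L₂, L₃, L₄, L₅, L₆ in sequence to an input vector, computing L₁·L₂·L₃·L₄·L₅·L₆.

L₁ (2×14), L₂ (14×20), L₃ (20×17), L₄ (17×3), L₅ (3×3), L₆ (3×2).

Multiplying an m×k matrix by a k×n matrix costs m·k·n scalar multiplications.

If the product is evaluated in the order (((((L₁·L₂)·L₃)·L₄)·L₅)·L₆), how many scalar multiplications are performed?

(L₁·L₂): 2×14 by 14×20 → 2×20, cost 2·14·20 = 560
((L₁·L₂)·L₃): 2×20 by 20×17 → 2×17, cost 2·20·17 = 680; cumulative 1240
(((L₁·L₂)·L₃)·L₄): 2×17 by 17×3 → 2×3, cost 2·17·3 = 102; cumulative 1342
((((L₁·L₂)·L₃)·L₄)·L₅): 2×3 by 3×3 → 2×3, cost 2·3·3 = 18; cumulative 1360
(((((L₁·L₂)·L₃)·L₄)·L₅)·L₆): 2×3 by 3×2 → 2×2, cost 2·3·2 = 12; cumulative 1372
Total: 1372 scalar multiplications.

1372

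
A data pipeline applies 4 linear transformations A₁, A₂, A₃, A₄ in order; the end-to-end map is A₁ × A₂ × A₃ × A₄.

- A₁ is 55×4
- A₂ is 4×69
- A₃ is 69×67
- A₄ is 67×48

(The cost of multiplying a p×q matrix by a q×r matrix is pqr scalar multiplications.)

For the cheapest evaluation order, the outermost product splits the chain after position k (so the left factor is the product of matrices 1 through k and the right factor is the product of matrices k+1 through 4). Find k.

Adjacent pairs: A₁A₂ = 55·4·69 = 15180; A₂A₃ = 4·69·67 = 18492; A₃A₄ = 69·67·48 = 221904.
Length 3: A₁..A₃: k=1: 0+18492+55·4·67=33232; k=2: 15180+0+55·69·67=269445 → min 33232 | A₂..A₄: k=2: 0+221904+4·69·48=235152; k=3: 18492+0+4·67·48=31356 → min 31356.
Top-level splits: k=1: (A₁..A₁)·(A₂..A₄) → 0+31356+55·4·48 = 41916; k=2: (A₁..A₂)·(A₃..A₄) → 15180+221904+55·69·48 = 419244; k=3: (A₁..A₃)·(A₄..A₄) → 33232+0+55·67·48 = 210112.
Best split is after A₁, i.e. k = 1.

1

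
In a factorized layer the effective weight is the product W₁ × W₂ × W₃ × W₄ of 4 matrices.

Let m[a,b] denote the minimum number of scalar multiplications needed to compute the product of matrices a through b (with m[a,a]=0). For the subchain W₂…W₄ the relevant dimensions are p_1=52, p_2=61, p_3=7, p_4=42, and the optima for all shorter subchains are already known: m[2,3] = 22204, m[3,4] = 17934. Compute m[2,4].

37492

m[2,4] = min over k∈[2,3] of m[2,k]+m[k+1,4]+p_{1}·p_k·p_{4}.
k=2: 0 + 17934 + 52·61·42 = 151158; k=3: 22204 + 0 + 52·7·42 = 37492.
Minimum: 37492 at k=3.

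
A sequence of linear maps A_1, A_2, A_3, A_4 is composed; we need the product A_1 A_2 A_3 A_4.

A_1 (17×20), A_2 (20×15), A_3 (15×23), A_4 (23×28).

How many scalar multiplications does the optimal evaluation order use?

Adjacent pairs: A_1A_2 = 17·20·15 = 5100; A_2A_3 = 20·15·23 = 6900; A_3A_4 = 15·23·28 = 9660.
Length 3: A_1..A_3: k=1: 0+6900+17·20·23=14720; k=2: 5100+0+17·15·23=10965 → min 10965 | A_2..A_4: k=2: 0+9660+20·15·28=18060; k=3: 6900+0+20·23·28=19780 → min 18060.
Length 4: A_1..A_4: k=1: 0+18060+17·20·28=27580; k=2: 5100+9660+17·15·28=21900; k=3: 10965+0+17·23·28=21913 → min 21900.
Optimal order: ((A_1 A_2) (A_3 A_4)) with cost 21900.

21900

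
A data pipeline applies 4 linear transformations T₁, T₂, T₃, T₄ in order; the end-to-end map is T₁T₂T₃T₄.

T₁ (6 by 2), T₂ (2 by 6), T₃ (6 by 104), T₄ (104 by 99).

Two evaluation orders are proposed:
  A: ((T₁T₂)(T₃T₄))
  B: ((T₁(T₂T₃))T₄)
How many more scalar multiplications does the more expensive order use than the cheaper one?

1140

Order A = ((T₁T₂)(T₃T₄)): (T₁T₂): 6×2 by 2×6 → 6×6, cost 6·2·6 = 72; (T₃T₄): 6×104 by 104×99 → 6×99, cost 6·104·99 = 61776; ((T₁T₂)(T₃T₄)): 6×6 by 6×99 → 6×99, cost 6·6·99 = 3564; cumulative 65412. Total 65412.
Order B = ((T₁(T₂T₃))T₄): (T₂T₃): 2×6 by 6×104 → 2×104, cost 2·6·104 = 1248; (T₁(T₂T₃)): 6×2 by 2×104 → 6×104, cost 6·2·104 = 1248; cumulative 2496; ((T₁(T₂T₃))T₄): 6×104 by 104×99 → 6×99, cost 6·104·99 = 61776; cumulative 64272. Total 64272.
Difference: |65412 − 64272| = 1140.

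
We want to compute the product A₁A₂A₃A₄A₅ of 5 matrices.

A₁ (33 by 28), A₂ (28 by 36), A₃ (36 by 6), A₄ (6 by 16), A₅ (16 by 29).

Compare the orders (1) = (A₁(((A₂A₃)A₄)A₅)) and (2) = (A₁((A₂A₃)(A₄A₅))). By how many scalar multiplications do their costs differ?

8024

Order (1) = (A₁(((A₂A₃)A₄)A₅)): (A₂A₃): 28×36 by 36×6 → 28×6, cost 28·36·6 = 6048; ((A₂A₃)A₄): 28×6 by 6×16 → 28×16, cost 28·6·16 = 2688; cumulative 8736; (((A₂A₃)A₄)A₅): 28×16 by 16×29 → 28×29, cost 28·16·29 = 12992; cumulative 21728; (A₁(((A₂A₃)A₄)A₅)): 33×28 by 28×29 → 33×29, cost 33·28·29 = 26796; cumulative 48524. Total 48524.
Order (2) = (A₁((A₂A₃)(A₄A₅))): (A₂A₃): 28×36 by 36×6 → 28×6, cost 28·36·6 = 6048; (A₄A₅): 6×16 by 16×29 → 6×29, cost 6·16·29 = 2784; ((A₂A₃)(A₄A₅)): 28×6 by 6×29 → 28×29, cost 28·6·29 = 4872; cumulative 13704; (A₁((A₂A₃)(A₄A₅))): 33×28 by 28×29 → 33×29, cost 33·28·29 = 26796; cumulative 40500. Total 40500.
Difference: |48524 − 40500| = 8024.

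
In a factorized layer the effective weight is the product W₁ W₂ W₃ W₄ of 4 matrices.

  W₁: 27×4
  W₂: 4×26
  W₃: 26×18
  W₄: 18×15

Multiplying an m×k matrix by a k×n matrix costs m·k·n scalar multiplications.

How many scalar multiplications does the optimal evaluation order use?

4572

Adjacent pairs: W₁W₂ = 27·4·26 = 2808; W₂W₃ = 4·26·18 = 1872; W₃W₄ = 26·18·15 = 7020.
Length 3: W₁..W₃: k=1: 0+1872+27·4·18=3816; k=2: 2808+0+27·26·18=15444 → min 3816 | W₂..W₄: k=2: 0+7020+4·26·15=8580; k=3: 1872+0+4·18·15=2952 → min 2952.
Length 4: W₁..W₄: k=1: 0+2952+27·4·15=4572; k=2: 2808+7020+27·26·15=20358; k=3: 3816+0+27·18·15=11106 → min 4572.
Optimal order: (W₁ ((W₂ W₃) W₄)) with cost 4572.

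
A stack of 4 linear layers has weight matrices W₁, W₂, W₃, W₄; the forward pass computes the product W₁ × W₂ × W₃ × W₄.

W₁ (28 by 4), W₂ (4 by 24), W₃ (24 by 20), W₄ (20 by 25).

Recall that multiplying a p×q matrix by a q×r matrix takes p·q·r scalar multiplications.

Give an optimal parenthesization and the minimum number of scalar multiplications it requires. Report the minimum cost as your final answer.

6720

Adjacent pairs: W₁W₂ = 28·4·24 = 2688; W₂W₃ = 4·24·20 = 1920; W₃W₄ = 24·20·25 = 12000.
Length 3: W₁..W₃: k=1: 0+1920+28·4·20=4160; k=2: 2688+0+28·24·20=16128 → min 4160 | W₂..W₄: k=2: 0+12000+4·24·25=14400; k=3: 1920+0+4·20·25=3920 → min 3920.
Length 4: W₁..W₄: k=1: 0+3920+28·4·25=6720; k=2: 2688+12000+28·24·25=31488; k=3: 4160+0+28·20·25=18160 → min 6720.
Optimal parenthesization: (W₁ × ((W₂ × W₃) × W₄)) with cost 6720.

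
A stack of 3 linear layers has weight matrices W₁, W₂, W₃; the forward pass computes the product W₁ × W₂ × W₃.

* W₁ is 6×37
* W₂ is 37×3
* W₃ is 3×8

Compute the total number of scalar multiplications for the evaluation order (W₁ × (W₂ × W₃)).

2664

(W₂ × W₃): 37×3 by 3×8 → 37×8, cost 37·3·8 = 888
(W₁ × (W₂ × W₃)): 6×37 by 37×8 → 6×8, cost 6·37·8 = 1776; cumulative 2664
Total: 2664 scalar multiplications.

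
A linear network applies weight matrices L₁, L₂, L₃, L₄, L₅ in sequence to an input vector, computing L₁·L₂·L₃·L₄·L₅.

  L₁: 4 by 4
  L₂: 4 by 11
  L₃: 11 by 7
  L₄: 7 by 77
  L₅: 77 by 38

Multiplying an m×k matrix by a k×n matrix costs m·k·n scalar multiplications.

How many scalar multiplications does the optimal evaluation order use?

14280

Adjacent pairs: L₁L₂ = 4·4·11 = 176; L₂L₃ = 4·11·7 = 308; L₃L₄ = 11·7·77 = 5929; L₄L₅ = 7·77·38 = 20482.
Length 3: L₁..L₃: k=1: 0+308+4·4·7=420; k=2: 176+0+4·11·7=484 → min 420 | L₂..L₄: k=2: 0+5929+4·11·77=9317; k=3: 308+0+4·7·77=2464 → min 2464 | L₃..L₅: k=3: 0+20482+11·7·38=23408; k=4: 5929+0+11·77·38=38115 → min 23408.
Length 4: L₁..L₄: k=1: 0+2464+4·4·77=3696; k=2: 176+5929+4·11·77=9493; k=3: 420+0+4·7·77=2576 → min 2576 | L₂..L₅: k=2: 0+23408+4·11·38=25080; k=3: 308+20482+4·7·38=21854; k=4: 2464+0+4·77·38=14168 → min 14168.
Length 5: L₁..L₅: k=1: 0+14168+4·4·38=14776; k=2: 176+23408+4·11·38=25256; k=3: 420+20482+4·7·38=21966; k=4: 2576+0+4·77·38=14280 → min 14280.
Optimal order: (((L₁·(L₂·L₃))·L₄)·L₅) with cost 14280.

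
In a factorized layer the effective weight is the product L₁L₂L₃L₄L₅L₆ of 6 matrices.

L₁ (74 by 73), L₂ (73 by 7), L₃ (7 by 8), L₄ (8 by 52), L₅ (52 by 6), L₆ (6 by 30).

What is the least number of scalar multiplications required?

51630

Adjacent pairs: L₁L₂ = 74·73·7 = 37814; L₂L₃ = 73·7·8 = 4088; L₃L₄ = 7·8·52 = 2912; L₄L₅ = 8·52·6 = 2496; L₅L₆ = 52·6·30 = 9360.
Length 3: L₁..L₃: k=1: 0+4088+74·73·8=47304; k=2: 37814+0+74·7·8=41958 → min 41958 | L₂..L₄: k=2: 0+2912+73·7·52=29484; k=3: 4088+0+73·8·52=34456 → min 29484 | L₃..L₅: k=3: 0+2496+7·8·6=2832; k=4: 2912+0+7·52·6=5096 → min 2832 | L₄..L₆: k=4: 0+9360+8·52·30=21840; k=5: 2496+0+8·6·30=3936 → min 3936.
Length 4: L₁..L₄: k=1: 0+29484+74·73·52=310388; k=2: 37814+2912+74·7·52=67662; k=3: 41958+0+74·8·52=72742 → min 67662 | L₂..L₅: k=2: 0+2832+73·7·6=5898; k=3: 4088+2496+73·8·6=10088; k=4: 29484+0+73·52·6=52260 → min 5898 | L₃..L₆: k=3: 0+3936+7·8·30=5616; k=4: 2912+9360+7·52·30=23192; k=5: 2832+0+7·6·30=4092 → min 4092.
Length 5: L₁..L₅: k=1: 0+5898+74·73·6=38310; k=2: 37814+2832+74·7·6=43754; k=3: 41958+2496+74·8·6=48006; k=4: 67662+0+74·52·6=90750 → min 38310 | L₂..L₆: k=2: 0+4092+73·7·30=19422; k=3: 4088+3936+73·8·30=25544; k=4: 29484+9360+73·52·30=152724; k=5: 5898+0+73·6·30=19038 → min 19038.
Length 6: L₁..L₆: k=1: 0+19038+74·73·30=181098; k=2: 37814+4092+74·7·30=57446; k=3: 41958+3936+74·8·30=63654; k=4: 67662+9360+74·52·30=192462; k=5: 38310+0+74·6·30=51630 → min 51630.
Optimal order: ((L₁(L₂(L₃(L₄L₅))))L₆) with cost 51630.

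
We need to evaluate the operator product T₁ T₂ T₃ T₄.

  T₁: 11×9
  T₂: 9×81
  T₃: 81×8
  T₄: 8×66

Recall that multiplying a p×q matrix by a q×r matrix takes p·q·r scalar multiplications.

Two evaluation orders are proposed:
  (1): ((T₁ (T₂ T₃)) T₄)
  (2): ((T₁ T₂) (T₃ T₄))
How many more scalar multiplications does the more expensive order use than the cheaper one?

Order (1) = ((T₁ (T₂ T₃)) T₄): (T₂ T₃): 9×81 by 81×8 → 9×8, cost 9·81·8 = 5832; (T₁ (T₂ T₃)): 11×9 by 9×8 → 11×8, cost 11·9·8 = 792; cumulative 6624; ((T₁ (T₂ T₃)) T₄): 11×8 by 8×66 → 11×66, cost 11·8·66 = 5808; cumulative 12432. Total 12432.
Order (2) = ((T₁ T₂) (T₃ T₄)): (T₁ T₂): 11×9 by 9×81 → 11×81, cost 11·9·81 = 8019; (T₃ T₄): 81×8 by 8×66 → 81×66, cost 81·8·66 = 42768; ((T₁ T₂) (T₃ T₄)): 11×81 by 81×66 → 11×66, cost 11·81·66 = 58806; cumulative 109593. Total 109593.
Difference: |12432 − 109593| = 97161.

97161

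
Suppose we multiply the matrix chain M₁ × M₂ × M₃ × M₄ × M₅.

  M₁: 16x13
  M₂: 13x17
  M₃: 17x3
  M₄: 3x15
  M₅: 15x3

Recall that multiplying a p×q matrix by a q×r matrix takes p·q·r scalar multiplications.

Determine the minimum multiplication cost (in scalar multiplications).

1539

Adjacent pairs: M₁M₂ = 16·13·17 = 3536; M₂M₃ = 13·17·3 = 663; M₃M₄ = 17·3·15 = 765; M₄M₅ = 3·15·3 = 135.
Length 3: M₁..M₃: k=1: 0+663+16·13·3=1287; k=2: 3536+0+16·17·3=4352 → min 1287 | M₂..M₄: k=2: 0+765+13·17·15=4080; k=3: 663+0+13·3·15=1248 → min 1248 | M₃..M₅: k=3: 0+135+17·3·3=288; k=4: 765+0+17·15·3=1530 → min 288.
Length 4: M₁..M₄: k=1: 0+1248+16·13·15=4368; k=2: 3536+765+16·17·15=8381; k=3: 1287+0+16·3·15=2007 → min 2007 | M₂..M₅: k=2: 0+288+13·17·3=951; k=3: 663+135+13·3·3=915; k=4: 1248+0+13·15·3=1833 → min 915.
Length 5: M₁..M₅: k=1: 0+915+16·13·3=1539; k=2: 3536+288+16·17·3=4640; k=3: 1287+135+16·3·3=1566; k=4: 2007+0+16·15·3=2727 → min 1539.
Optimal order: (M₁ × ((M₂ × M₃) × (M₄ × M₅))) with cost 1539.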